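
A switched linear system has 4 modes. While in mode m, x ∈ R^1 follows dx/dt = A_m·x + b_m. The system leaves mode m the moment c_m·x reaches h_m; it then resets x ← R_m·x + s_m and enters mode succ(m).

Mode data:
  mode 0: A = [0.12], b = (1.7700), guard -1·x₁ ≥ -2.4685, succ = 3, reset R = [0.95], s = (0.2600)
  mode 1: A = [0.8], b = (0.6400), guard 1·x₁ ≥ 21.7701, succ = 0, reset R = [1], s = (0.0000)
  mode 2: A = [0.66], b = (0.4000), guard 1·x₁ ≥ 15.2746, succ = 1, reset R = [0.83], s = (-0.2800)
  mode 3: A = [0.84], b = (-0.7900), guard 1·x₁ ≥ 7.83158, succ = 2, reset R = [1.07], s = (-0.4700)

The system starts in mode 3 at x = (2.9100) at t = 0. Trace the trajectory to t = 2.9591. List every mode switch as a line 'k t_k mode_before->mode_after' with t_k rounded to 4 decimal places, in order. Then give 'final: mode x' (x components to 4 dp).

1 1.4910 3->2
2 2.4352 2->1
final: 1 19.2690

Mode 3: guard c·x = 7.8316 hit at Δt = 1.4910 (t = 1.4910), x⁻ = (7.8316) → reset → x⁺ = (7.9098), jump to mode 2
Mode 2: guard c·x = 15.2746 hit at Δt = 0.9442 (t = 2.4352), x⁻ = (15.2746) → reset → x⁺ = (12.3979), jump to mode 1
Mode 1: flow for 0.5239 to horizon, guard not reached → x = (19.2690)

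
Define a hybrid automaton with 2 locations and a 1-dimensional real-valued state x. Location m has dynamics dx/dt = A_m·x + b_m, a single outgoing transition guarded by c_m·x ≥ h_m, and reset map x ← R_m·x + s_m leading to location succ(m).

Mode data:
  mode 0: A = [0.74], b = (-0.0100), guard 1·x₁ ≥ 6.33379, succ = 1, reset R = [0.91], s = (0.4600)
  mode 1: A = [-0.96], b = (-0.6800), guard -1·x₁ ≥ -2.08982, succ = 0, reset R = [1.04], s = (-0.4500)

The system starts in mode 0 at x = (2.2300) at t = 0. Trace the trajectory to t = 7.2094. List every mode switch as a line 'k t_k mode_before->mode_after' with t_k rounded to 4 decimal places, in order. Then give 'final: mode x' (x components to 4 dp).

Mode 0: guard c·x = 6.3338 hit at Δt = 1.4160 (t = 1.4160), x⁻ = (6.3338) → reset → x⁺ = (6.2237), jump to mode 1
Mode 1: guard c·x = -2.0898 hit at Δt = 0.9450 (t = 2.3610), x⁻ = (2.0898) → reset → x⁺ = (1.7234), jump to mode 0
Mode 0: guard c·x = 6.3338 hit at Δt = 1.7667 (t = 4.1277), x⁻ = (6.3338) → reset → x⁺ = (6.2237), jump to mode 1
Mode 1: guard c·x = -2.0898 hit at Δt = 0.9450 (t = 5.0727), x⁻ = (2.0898) → reset → x⁺ = (1.7234), jump to mode 0
Mode 0: guard c·x = 6.3338 hit at Δt = 1.7667 (t = 6.8393), x⁻ = (6.3338) → reset → x⁺ = (6.2237), jump to mode 1
Mode 1: flow for 0.3701 to horizon, guard not reached → x = (4.1509)

1 1.4160 0->1
2 2.3610 1->0
3 4.1277 0->1
4 5.0727 1->0
5 6.8393 0->1
final: 1 4.1509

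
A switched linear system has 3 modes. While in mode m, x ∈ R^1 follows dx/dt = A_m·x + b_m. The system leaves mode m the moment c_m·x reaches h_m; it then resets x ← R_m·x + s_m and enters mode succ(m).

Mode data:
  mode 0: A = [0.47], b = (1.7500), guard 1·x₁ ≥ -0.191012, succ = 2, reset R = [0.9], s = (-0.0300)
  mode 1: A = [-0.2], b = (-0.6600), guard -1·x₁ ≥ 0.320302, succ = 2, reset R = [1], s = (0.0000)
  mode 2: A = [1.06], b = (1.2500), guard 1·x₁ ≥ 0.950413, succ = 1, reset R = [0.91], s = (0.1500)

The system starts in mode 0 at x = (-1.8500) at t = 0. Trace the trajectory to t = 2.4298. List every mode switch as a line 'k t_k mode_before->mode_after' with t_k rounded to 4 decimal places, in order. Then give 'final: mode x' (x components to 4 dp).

1 1.3494 0->2
2 2.0842 2->1
final: 1 0.7267

Mode 0: guard c·x = -0.1910 hit at Δt = 1.3494 (t = 1.3494), x⁻ = (-0.1910) → reset → x⁺ = (-0.2019), jump to mode 2
Mode 2: guard c·x = 0.9504 hit at Δt = 0.7348 (t = 2.0842), x⁻ = (0.9504) → reset → x⁺ = (1.0149), jump to mode 1
Mode 1: flow for 0.3456 to horizon, guard not reached → x = (0.7267)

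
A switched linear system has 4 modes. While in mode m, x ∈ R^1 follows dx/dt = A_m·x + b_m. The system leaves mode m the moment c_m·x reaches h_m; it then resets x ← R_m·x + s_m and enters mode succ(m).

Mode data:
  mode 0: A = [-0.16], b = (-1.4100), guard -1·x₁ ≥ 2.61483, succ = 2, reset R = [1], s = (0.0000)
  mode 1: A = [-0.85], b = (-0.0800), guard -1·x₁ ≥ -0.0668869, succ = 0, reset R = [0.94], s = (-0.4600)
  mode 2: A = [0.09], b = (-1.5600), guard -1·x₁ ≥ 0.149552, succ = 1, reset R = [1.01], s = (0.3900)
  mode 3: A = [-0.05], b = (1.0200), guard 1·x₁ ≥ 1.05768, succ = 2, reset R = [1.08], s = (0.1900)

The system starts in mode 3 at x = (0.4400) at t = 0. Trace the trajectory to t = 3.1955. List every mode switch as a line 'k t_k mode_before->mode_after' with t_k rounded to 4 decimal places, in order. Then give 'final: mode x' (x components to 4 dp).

Mode 3: guard c·x = 1.0577 hit at Δt = 0.6287 (t = 0.6287), x⁻ = (1.0577) → reset → x⁺ = (1.3323), jump to mode 2
Mode 2: guard c·x = 0.1496 hit at Δt = 0.9841 (t = 1.6128), x⁻ = (-0.1496) → reset → x⁺ = (0.2390), jump to mode 1
Mode 1: guard c·x = -0.0669 hit at Δt = 0.8552 (t = 2.4680), x⁻ = (0.0669) → reset → x⁺ = (-0.3971), jump to mode 0
Mode 0: flow for 0.7275 to horizon, guard not reached → x = (-1.3218)

1 0.6287 3->2
2 1.6128 2->1
3 2.4680 1->0
final: 0 -1.3218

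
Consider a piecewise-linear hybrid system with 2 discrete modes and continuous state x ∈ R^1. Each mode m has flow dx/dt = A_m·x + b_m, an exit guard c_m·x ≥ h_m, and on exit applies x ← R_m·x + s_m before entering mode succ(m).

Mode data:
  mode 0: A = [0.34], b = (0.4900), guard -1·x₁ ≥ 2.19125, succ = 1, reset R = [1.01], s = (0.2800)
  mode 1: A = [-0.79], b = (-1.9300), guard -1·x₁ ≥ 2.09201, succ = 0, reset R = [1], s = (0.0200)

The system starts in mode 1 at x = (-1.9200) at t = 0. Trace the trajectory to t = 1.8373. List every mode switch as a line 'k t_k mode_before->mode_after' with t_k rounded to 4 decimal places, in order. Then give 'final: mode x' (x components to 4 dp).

Mode 1: guard c·x = 2.0920 hit at Δt = 0.5048 (t = 0.5048), x⁻ = (-2.0920) → reset → x⁺ = (-2.0720), jump to mode 0
Mode 0: guard c·x = 2.1913 hit at Δt = 0.5092 (t = 1.0140), x⁻ = (-2.1913) → reset → x⁺ = (-1.9332), jump to mode 1
Mode 1: guard c·x = 2.0920 hit at Δt = 0.4725 (t = 1.4865), x⁻ = (-2.0920) → reset → x⁺ = (-2.0720), jump to mode 0
Mode 0: flow for 0.3508 to horizon, guard not reached → x = (-2.1519)

1 0.5048 1->0
2 1.0140 0->1
3 1.4865 1->0
final: 0 -2.1519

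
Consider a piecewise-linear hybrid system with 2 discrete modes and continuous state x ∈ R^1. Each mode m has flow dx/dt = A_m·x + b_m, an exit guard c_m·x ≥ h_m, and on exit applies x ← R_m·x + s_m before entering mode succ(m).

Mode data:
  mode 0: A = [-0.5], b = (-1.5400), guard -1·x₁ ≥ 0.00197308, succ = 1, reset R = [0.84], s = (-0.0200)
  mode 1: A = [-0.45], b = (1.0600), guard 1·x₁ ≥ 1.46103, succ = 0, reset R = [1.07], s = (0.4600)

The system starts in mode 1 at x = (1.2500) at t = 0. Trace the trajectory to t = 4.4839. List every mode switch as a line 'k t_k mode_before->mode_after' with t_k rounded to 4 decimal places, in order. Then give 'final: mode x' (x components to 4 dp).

Mode 1: guard c·x = 1.4610 hit at Δt = 0.4707 (t = 0.4707), x⁻ = (1.4610) → reset → x⁺ = (2.0233), jump to mode 0
Mode 0: guard c·x = 0.0020 hit at Δt = 1.0112 (t = 1.4819), x⁻ = (-0.0020) → reset → x⁺ = (-0.0217), jump to mode 1
Mode 1: guard c·x = 1.4610 hit at Δt = 2.1720 (t = 3.6539), x⁻ = (1.4610) → reset → x⁺ = (2.0233), jump to mode 0
Mode 0: flow for 0.8300 to horizon, guard not reached → x = (0.2899)

1 0.4707 1->0
2 1.4819 0->1
3 3.6539 1->0
final: 0 0.2899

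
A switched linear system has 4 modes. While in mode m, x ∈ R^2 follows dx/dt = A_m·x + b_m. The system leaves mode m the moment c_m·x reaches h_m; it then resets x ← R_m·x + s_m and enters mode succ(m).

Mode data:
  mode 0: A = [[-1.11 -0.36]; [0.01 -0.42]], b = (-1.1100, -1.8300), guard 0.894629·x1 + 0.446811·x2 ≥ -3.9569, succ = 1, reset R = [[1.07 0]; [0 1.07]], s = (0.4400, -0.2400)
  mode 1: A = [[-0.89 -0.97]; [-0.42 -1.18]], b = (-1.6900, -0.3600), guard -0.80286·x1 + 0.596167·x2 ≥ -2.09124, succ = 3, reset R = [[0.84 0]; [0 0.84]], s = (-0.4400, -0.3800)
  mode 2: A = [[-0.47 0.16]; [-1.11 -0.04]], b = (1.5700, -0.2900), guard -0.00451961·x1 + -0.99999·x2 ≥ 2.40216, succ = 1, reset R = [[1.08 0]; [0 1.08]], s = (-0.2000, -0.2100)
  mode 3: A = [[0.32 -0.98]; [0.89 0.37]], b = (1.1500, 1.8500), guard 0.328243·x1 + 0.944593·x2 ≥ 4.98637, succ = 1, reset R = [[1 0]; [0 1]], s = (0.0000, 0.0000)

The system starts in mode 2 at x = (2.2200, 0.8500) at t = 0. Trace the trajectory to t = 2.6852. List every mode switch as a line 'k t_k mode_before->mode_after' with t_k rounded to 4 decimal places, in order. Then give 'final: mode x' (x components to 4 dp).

1 1.0973 2->1
2 1.9604 1->3
final: 3 2.5154 0.4818

Mode 2: guard c·x = 2.4022 hit at Δt = 1.0973 (t = 1.0973), x⁻ = (2.5478, -2.4137) → reset → x⁺ = (2.5516, -2.8168), jump to mode 1
Mode 1: guard c·x = -2.0912 hit at Δt = 0.8631 (t = 1.9604), x⁻ = (1.3876, -1.6391) → reset → x⁺ = (0.7256, -1.7568), jump to mode 3
Mode 3: flow for 0.7248 to horizon, guard not reached → x = (2.5154, 0.4818)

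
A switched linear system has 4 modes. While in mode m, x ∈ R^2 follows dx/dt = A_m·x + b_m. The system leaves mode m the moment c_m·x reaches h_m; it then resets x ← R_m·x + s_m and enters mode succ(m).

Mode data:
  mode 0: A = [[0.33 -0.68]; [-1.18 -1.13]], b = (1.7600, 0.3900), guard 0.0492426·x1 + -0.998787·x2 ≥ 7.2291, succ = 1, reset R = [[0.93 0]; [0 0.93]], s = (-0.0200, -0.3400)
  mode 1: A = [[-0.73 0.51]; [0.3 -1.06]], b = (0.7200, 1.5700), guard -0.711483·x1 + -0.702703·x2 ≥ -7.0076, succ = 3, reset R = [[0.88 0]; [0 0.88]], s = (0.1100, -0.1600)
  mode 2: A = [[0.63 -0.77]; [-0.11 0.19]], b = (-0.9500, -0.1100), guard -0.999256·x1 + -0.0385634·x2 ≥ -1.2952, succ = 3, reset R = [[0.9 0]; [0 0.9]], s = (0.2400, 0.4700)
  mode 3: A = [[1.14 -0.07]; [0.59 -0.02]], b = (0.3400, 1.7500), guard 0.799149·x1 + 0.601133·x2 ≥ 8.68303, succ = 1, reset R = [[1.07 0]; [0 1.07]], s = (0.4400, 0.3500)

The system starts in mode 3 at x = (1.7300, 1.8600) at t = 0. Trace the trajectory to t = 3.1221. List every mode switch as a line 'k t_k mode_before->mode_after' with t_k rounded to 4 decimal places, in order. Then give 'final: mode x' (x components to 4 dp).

Mode 3: guard c·x = 8.6830 hit at Δt = 1.1028 (t = 1.1028), x⁻ = (6.3226, 6.0392) → reset → x⁺ = (7.2052, 6.8119), jump to mode 1
Mode 1: guard c·x = -7.0076 hit at Δt = 1.2104 (t = 2.3132), x⁻ = (5.6581, 4.2436) → reset → x⁺ = (5.0891, 3.5744), jump to mode 3
Mode 3: guard c·x = 8.6830 hit at Δt = 0.2851 (t = 2.5983), x⁻ = (7.0578, 5.0618) → reset → x⁺ = (7.9918, 5.7661), jump to mode 1
Mode 1: flow for 0.5238 to horizon, guard not reached → x = (6.9291, 4.8326)

1 1.1028 3->1
2 2.3132 1->3
3 2.5983 3->1
final: 1 6.9291 4.8326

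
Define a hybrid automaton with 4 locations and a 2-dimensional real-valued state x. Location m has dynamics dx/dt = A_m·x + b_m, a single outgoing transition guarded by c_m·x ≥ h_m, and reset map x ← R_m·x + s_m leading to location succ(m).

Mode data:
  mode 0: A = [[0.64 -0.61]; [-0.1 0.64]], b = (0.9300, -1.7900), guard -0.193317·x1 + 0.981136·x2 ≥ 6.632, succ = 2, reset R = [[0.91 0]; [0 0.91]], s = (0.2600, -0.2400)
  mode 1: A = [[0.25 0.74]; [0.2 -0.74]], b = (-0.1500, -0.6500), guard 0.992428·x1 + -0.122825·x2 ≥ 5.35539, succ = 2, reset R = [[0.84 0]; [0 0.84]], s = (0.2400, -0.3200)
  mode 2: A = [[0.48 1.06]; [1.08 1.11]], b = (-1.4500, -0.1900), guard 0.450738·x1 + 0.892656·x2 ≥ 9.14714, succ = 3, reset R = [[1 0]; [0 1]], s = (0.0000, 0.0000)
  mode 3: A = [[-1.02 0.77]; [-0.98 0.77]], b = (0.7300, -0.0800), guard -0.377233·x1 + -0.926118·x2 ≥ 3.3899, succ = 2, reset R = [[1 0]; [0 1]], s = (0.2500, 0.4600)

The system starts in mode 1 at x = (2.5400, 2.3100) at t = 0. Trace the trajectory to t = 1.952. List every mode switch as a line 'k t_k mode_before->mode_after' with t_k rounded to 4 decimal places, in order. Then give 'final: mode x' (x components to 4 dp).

Mode 1: guard c·x = 5.3554 hit at Δt = 1.5527 (t = 1.5527), x⁻ = (5.5116, 0.9319) → reset → x⁺ = (4.8697, 0.4628), jump to mode 2
Mode 2: flow for 0.3993 to horizon, guard not reached → x = (6.0918, 3.5075)

1 1.5527 1->2
final: 2 6.0918 3.5075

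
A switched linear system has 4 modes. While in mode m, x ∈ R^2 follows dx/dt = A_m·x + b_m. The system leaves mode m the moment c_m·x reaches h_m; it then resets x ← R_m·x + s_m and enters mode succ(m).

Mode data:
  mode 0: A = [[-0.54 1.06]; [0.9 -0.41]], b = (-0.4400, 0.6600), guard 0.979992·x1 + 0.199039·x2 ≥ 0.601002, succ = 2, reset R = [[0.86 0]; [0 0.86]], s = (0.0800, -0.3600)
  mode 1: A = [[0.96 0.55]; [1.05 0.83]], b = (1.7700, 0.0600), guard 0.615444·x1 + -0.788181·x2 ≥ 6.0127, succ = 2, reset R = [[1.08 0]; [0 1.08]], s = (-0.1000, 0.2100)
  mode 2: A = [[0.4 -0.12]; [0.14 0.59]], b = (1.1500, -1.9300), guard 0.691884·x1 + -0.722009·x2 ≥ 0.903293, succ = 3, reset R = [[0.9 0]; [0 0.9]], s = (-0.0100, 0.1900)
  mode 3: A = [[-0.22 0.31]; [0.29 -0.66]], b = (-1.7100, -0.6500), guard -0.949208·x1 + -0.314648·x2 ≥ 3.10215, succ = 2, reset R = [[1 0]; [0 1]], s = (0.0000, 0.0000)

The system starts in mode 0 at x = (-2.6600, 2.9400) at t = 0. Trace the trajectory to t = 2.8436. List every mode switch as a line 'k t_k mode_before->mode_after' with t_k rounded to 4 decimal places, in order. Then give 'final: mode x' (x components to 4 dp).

Mode 0: guard c·x = 0.6010 hit at Δt = 1.4067 (t = 1.4067), x⁻ = (0.2785, 1.6482) → reset → x⁺ = (0.3195, 1.0574), jump to mode 2
Mode 2: guard c·x = 0.9033 hit at Δt = 0.7078 (t = 2.1145), x⁻ = (1.3077, 0.0021) → reset → x⁺ = (1.1670, 0.1919), jump to mode 3
Mode 3: flow for 0.7291 to horizon, guard not reached → x = (-0.1563, -0.1834)

1 1.4067 0->2
2 2.1145 2->3
final: 3 -0.1563 -0.1834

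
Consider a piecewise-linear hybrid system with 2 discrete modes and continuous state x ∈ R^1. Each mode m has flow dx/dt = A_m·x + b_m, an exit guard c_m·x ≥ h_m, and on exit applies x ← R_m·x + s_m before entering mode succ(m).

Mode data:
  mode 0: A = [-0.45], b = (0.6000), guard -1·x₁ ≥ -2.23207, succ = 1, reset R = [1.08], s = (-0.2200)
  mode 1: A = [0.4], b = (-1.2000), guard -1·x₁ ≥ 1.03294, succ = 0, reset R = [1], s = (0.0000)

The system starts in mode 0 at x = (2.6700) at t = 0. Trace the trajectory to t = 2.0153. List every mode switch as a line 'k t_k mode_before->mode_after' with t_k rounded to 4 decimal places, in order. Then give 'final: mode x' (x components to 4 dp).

Mode 0: guard c·x = -2.2321 hit at Δt = 0.8821 (t = 0.8821), x⁻ = (2.2321) → reset → x⁺ = (2.1906), jump to mode 1
Mode 1: flow for 1.1332 to horizon, guard not reached → x = (1.7265)

1 0.8821 0->1
final: 1 1.7265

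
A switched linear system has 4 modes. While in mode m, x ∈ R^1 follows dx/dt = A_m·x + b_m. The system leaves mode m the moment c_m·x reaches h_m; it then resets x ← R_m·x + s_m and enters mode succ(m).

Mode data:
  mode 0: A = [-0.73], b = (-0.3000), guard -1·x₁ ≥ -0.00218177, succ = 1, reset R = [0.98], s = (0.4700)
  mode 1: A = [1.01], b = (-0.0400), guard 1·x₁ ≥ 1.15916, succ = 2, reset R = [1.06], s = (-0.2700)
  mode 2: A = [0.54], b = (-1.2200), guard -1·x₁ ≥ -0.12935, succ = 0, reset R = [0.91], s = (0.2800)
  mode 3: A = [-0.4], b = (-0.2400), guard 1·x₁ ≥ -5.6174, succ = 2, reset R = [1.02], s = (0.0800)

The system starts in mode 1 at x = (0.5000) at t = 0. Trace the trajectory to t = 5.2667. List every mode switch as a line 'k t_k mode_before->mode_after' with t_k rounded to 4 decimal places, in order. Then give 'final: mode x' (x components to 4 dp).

1 0.8798 1->2
2 1.7933 2->0
3 2.7133 0->1
4 3.6549 1->2
5 4.5684 2->0
final: 0 0.0748

Mode 1: guard c·x = 1.1592 hit at Δt = 0.8798 (t = 0.8798), x⁻ = (1.1592) → reset → x⁺ = (0.9587), jump to mode 2
Mode 2: guard c·x = -0.1293 hit at Δt = 0.9135 (t = 1.7933), x⁻ = (0.1294) → reset → x⁺ = (0.3977), jump to mode 0
Mode 0: guard c·x = -0.0022 hit at Δt = 0.9200 (t = 2.7133), x⁻ = (0.0022) → reset → x⁺ = (0.4721), jump to mode 1
Mode 1: guard c·x = 1.1592 hit at Δt = 0.9416 (t = 3.6549), x⁻ = (1.1592) → reset → x⁺ = (0.9587), jump to mode 2
Mode 2: guard c·x = -0.1293 hit at Δt = 0.9135 (t = 4.5684), x⁻ = (0.1294) → reset → x⁺ = (0.3977), jump to mode 0
Mode 0: flow for 0.6983 to horizon, guard not reached → x = (0.0748)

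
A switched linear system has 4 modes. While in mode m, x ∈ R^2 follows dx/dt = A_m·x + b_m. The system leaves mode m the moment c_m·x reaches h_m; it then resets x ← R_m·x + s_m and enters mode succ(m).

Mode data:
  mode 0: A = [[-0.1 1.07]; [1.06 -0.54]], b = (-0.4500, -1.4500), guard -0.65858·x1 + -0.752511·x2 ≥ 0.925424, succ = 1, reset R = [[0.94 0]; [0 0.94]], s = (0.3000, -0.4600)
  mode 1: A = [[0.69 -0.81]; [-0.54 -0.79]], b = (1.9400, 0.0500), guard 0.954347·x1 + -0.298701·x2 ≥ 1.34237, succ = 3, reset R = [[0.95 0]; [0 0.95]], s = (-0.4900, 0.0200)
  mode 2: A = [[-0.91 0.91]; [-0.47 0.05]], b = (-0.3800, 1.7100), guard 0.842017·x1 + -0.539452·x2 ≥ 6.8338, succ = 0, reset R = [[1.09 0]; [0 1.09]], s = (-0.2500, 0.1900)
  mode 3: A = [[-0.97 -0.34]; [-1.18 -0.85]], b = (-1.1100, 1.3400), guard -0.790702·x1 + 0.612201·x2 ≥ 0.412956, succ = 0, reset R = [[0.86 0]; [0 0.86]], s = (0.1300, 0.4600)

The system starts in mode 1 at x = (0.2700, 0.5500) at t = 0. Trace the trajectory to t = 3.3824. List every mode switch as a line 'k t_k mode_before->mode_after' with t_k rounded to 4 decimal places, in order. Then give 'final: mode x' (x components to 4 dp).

1 0.5427 1->3
2 1.1618 3->0
3 2.3695 0->1
4 2.7591 1->3
final: 3 -0.1533 0.0225

Mode 1: guard c·x = 1.3424 hit at Δt = 0.5427 (t = 0.5427), x⁻ = (1.4616, 0.1759) → reset → x⁺ = (0.8986, 0.1871), jump to mode 3
Mode 3: guard c·x = 0.4130 hit at Δt = 0.6191 (t = 1.1618), x⁻ = (-0.0802, 0.5709) → reset → x⁺ = (0.0610, 0.9510), jump to mode 0
Mode 0: guard c·x = 0.9254 hit at Δt = 1.2077 (t = 2.3695), x⁻ = (-0.4534, -0.8330) → reset → x⁺ = (-0.1262, -1.2430), jump to mode 1
Mode 1: guard c·x = 1.3424 hit at Δt = 0.3896 (t = 2.7591), x⁻ = (1.0977, -0.9868) → reset → x⁺ = (0.5528, -0.9175), jump to mode 3
Mode 3: flow for 0.6233 to horizon, guard not reached → x = (-0.1533, 0.0225)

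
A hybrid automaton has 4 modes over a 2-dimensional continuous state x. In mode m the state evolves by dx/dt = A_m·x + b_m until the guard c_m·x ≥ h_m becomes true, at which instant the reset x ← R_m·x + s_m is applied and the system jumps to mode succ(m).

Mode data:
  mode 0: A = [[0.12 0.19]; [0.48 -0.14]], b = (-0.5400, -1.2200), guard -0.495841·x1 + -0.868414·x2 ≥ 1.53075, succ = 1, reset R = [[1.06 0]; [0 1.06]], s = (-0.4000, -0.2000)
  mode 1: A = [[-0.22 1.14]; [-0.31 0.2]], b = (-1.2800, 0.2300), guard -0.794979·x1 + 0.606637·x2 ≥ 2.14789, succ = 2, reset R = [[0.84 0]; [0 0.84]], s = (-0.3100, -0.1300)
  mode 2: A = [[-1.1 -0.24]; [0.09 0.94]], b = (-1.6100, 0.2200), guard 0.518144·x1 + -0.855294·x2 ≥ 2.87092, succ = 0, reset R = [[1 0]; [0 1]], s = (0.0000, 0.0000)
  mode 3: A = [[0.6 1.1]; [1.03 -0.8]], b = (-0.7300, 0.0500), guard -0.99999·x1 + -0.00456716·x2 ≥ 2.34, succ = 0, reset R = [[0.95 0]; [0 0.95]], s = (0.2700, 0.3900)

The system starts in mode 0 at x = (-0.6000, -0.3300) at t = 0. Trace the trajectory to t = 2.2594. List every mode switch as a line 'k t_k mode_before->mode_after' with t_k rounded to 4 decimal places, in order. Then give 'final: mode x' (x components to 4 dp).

Mode 0: guard c·x = 1.5308 hit at Δt = 0.5596 (t = 0.5596), x⁻ = (-1.0358, -1.1713) → reset → x⁺ = (-1.4980, -1.4416), jump to mode 1
Mode 1: guard c·x = 2.1479 hit at Δt = 0.8730 (t = 1.4326), x⁻ = (-3.2909, -0.7719) → reset → x⁺ = (-3.0743, -0.7784), jump to mode 2
Mode 2: flow for 0.8268 to horizon, guard not reached → x = (-1.9486, -1.7012)

1 0.5596 0->1
2 1.4326 1->2
final: 2 -1.9486 -1.7012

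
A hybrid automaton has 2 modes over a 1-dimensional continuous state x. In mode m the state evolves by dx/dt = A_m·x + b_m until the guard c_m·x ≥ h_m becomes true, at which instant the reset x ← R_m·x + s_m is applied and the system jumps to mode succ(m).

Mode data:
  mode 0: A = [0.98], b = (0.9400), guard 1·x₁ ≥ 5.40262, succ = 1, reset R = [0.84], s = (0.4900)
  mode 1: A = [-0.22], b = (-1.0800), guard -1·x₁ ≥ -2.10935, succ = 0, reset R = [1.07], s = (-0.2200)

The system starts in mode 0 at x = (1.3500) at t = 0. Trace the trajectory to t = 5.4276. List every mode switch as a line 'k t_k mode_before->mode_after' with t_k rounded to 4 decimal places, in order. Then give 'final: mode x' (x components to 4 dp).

1 1.0341 0->1
2 2.6148 1->0
3 3.3831 0->1
4 4.9638 1->0
final: 0 3.7609

Mode 0: guard c·x = 5.4026 hit at Δt = 1.0341 (t = 1.0341), x⁻ = (5.4026) → reset → x⁺ = (5.0282), jump to mode 1
Mode 1: guard c·x = -2.1094 hit at Δt = 1.5807 (t = 2.6148), x⁻ = (2.1094) → reset → x⁺ = (2.0370), jump to mode 0
Mode 0: guard c·x = 5.4026 hit at Δt = 0.7683 (t = 3.3831), x⁻ = (5.4026) → reset → x⁺ = (5.0282), jump to mode 1
Mode 1: guard c·x = -2.1094 hit at Δt = 1.5807 (t = 4.9638), x⁻ = (2.1094) → reset → x⁺ = (2.0370), jump to mode 0
Mode 0: flow for 0.4638 to horizon, guard not reached → x = (3.7609)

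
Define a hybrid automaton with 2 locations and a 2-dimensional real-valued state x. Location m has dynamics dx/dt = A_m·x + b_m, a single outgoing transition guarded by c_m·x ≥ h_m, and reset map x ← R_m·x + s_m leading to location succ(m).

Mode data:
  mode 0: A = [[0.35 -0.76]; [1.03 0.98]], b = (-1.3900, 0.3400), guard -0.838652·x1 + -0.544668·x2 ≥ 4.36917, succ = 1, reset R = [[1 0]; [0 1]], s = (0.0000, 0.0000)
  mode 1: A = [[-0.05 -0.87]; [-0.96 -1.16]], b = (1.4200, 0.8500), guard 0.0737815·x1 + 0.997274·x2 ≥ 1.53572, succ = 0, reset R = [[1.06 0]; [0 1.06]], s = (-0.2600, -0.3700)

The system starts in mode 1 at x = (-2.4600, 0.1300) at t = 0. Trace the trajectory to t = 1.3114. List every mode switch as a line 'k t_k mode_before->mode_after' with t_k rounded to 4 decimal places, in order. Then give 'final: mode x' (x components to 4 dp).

1 0.9864 1->0
final: 0 -3.3411 0.9766

Mode 1: guard c·x = 1.5357 hit at Δt = 0.9864 (t = 0.9864), x⁻ = (-1.8920, 1.6799) → reset → x⁺ = (-2.2655, 1.4107), jump to mode 0
Mode 0: flow for 0.3250 to horizon, guard not reached → x = (-3.3411, 0.9766)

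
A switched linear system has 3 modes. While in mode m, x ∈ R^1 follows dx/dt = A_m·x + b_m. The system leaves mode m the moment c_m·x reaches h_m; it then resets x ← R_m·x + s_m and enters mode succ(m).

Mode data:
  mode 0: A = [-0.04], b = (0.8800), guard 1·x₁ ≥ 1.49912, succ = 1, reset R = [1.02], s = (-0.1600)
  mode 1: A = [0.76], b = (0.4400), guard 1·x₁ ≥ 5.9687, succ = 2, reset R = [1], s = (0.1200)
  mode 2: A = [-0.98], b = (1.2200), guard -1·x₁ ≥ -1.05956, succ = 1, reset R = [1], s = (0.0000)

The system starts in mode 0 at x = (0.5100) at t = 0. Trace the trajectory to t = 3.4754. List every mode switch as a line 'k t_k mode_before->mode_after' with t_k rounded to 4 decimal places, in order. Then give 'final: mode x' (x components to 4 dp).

Mode 0: guard c·x = 1.4991 hit at Δt = 1.1780 (t = 1.1780), x⁻ = (1.4991) → reset → x⁺ = (1.3691), jump to mode 1
Mode 1: guard c·x = 5.9687 hit at Δt = 1.5951 (t = 2.7731), x⁻ = (5.9687) → reset → x⁺ = (6.0887), jump to mode 2
Mode 2: flow for 0.7023 to horizon, guard not reached → x = (3.6787)

1 1.1780 0->1
2 2.7731 1->2
final: 2 3.6787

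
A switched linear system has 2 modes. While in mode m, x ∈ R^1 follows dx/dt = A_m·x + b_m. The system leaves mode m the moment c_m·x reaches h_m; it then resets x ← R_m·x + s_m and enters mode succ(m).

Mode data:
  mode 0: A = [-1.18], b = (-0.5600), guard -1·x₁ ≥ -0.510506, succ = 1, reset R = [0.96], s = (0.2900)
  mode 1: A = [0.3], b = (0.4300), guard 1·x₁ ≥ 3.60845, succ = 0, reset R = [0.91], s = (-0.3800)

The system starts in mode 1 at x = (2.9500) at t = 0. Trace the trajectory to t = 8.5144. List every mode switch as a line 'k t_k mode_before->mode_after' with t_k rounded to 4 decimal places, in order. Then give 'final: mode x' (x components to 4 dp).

Mode 1: guard c·x = 3.6084 hit at Δt = 0.4665 (t = 0.4665), x⁻ = (3.6085) → reset → x⁺ = (2.9037), jump to mode 0
Mode 0: guard c·x = -0.5105 hit at Δt = 1.0444 (t = 1.5109), x⁻ = (0.5105) → reset → x⁺ = (0.7801), jump to mode 1
Mode 1: guard c·x = 3.6084 hit at Δt = 2.7441 (t = 4.2550), x⁻ = (3.6085) → reset → x⁺ = (2.9037), jump to mode 0
Mode 0: guard c·x = -0.5105 hit at Δt = 1.0444 (t = 5.2994), x⁻ = (0.5105) → reset → x⁺ = (0.7801), jump to mode 1
Mode 1: guard c·x = 3.6084 hit at Δt = 2.7441 (t = 8.0434), x⁻ = (3.6085) → reset → x⁺ = (2.9037), jump to mode 0
Mode 0: flow for 0.4710 to horizon, guard not reached → x = (1.4634)

1 0.4665 1->0
2 1.5109 0->1
3 4.2550 1->0
4 5.2994 0->1
5 8.0434 1->0
final: 0 1.4634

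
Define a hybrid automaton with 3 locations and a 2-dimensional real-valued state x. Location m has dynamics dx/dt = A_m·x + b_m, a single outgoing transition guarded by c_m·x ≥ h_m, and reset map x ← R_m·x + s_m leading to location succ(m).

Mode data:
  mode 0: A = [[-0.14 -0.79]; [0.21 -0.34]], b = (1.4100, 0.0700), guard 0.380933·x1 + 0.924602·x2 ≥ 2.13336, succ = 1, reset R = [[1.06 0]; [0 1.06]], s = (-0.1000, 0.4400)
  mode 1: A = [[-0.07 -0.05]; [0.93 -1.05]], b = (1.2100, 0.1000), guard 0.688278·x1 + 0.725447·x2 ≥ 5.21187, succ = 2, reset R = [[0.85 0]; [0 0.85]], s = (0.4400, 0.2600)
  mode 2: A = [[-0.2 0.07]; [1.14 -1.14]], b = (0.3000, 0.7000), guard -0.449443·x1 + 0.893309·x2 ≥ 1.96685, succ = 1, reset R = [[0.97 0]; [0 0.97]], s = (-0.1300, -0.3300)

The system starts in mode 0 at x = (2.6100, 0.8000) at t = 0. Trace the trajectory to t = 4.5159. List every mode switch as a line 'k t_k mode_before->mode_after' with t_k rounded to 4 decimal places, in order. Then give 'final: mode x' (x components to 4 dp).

1 1.0079 0->1
2 2.6060 1->2
3 3.8294 2->1
4 4.1570 1->2
final: 2 3.6093 3.6179

Mode 0: guard c·x = 2.1334 hit at Δt = 1.0079 (t = 1.0079), x⁻ = (2.8710, 1.1245) → reset → x⁺ = (2.9433, 1.6319), jump to mode 1
Mode 1: guard c·x = 5.2119 hit at Δt = 1.5981 (t = 2.6060), x⁻ = (4.2771, 3.1264) → reset → x⁺ = (4.0755, 2.9174), jump to mode 2
Mode 2: guard c·x = 1.9668 hit at Δt = 1.2234 (t = 3.8294), x⁻ = (3.7979, 4.1125) → reset → x⁺ = (3.5539, 3.6592), jump to mode 1
Mode 1: guard c·x = 5.2119 hit at Δt = 0.3276 (t = 4.1570), x⁻ = (3.8068, 3.5726) → reset → x⁺ = (3.6758, 3.2967), jump to mode 2
Mode 2: flow for 0.3589 to horizon, guard not reached → x = (3.6093, 3.6179)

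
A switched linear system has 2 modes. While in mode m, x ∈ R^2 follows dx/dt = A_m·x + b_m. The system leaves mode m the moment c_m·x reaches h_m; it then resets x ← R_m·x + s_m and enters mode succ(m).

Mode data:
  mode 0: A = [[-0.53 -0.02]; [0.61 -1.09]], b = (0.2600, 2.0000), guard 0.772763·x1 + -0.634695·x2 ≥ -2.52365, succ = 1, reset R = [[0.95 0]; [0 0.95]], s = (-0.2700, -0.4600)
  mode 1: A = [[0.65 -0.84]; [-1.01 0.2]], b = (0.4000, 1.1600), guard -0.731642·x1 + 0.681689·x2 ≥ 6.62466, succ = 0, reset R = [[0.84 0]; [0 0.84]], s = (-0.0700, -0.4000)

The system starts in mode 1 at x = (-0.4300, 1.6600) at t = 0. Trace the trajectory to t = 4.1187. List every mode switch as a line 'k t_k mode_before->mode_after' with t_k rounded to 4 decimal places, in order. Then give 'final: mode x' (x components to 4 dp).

1 1.0527 1->0
2 2.0503 0->1
3 2.7544 1->0
4 3.7699 0->1
final: 1 -3.2908 2.2444

Mode 1: guard c·x = 6.6247 hit at Δt = 1.0527 (t = 1.0527), x⁻ = (-4.0103, 5.4138) → reset → x⁺ = (-3.4387, 4.1476), jump to mode 0
Mode 0: guard c·x = -2.5236 hit at Δt = 0.9976 (t = 2.0503), x⁻ = (-1.8643, 1.7063) → reset → x⁺ = (-2.0411, 1.1610), jump to mode 1
Mode 1: guard c·x = 6.6247 hit at Δt = 0.7041 (t = 2.7544), x⁻ = (-4.7795, 4.5883) → reset → x⁺ = (-4.0848, 3.4542), jump to mode 0
Mode 0: guard c·x = -2.5236 hit at Δt = 1.0155 (t = 3.7699), x⁻ = (-2.2117, 1.2834) → reset → x⁺ = (-2.3711, 0.7592), jump to mode 1
Mode 1: flow for 0.3488 to horizon, guard not reached → x = (-3.2908, 2.2444)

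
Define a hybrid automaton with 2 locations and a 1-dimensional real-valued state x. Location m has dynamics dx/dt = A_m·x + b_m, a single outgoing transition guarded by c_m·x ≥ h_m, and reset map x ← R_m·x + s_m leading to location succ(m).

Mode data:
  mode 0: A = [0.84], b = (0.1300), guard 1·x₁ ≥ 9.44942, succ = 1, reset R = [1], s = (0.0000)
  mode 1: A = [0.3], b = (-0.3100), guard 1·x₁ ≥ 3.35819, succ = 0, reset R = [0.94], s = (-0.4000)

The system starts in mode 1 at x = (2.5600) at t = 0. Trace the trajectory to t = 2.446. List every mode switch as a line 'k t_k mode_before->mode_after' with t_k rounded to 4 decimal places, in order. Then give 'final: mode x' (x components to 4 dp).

1 1.4019 1->0
final: 0 6.8437

Mode 1: guard c·x = 3.3582 hit at Δt = 1.4019 (t = 1.4019), x⁻ = (3.3582) → reset → x⁺ = (2.7567), jump to mode 0
Mode 0: flow for 1.0441 to horizon, guard not reached → x = (6.8437)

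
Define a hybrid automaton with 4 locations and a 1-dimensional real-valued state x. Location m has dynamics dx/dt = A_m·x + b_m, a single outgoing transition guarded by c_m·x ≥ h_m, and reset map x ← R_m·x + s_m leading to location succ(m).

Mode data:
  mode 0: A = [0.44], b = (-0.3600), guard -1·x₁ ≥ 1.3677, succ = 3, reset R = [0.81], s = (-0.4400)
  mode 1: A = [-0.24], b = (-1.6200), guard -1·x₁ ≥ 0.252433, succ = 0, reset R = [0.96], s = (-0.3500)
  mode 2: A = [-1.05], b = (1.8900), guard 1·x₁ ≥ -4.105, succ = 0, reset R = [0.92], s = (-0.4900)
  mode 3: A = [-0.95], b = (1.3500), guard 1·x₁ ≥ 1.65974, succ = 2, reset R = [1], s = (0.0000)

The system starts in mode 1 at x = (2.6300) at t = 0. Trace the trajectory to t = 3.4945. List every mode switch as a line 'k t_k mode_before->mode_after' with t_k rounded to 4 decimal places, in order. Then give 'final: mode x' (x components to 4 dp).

Mode 1: guard c·x = 0.2524 hit at Δt = 1.5298 (t = 1.5298), x⁻ = (-0.2524) → reset → x⁺ = (-0.5923), jump to mode 0
Mode 0: guard c·x = 1.3677 hit at Δt = 0.9956 (t = 2.5254), x⁻ = (-1.3677) → reset → x⁺ = (-1.5478), jump to mode 3
Mode 3: flow for 0.9691 to horizon, guard not reached → x = (0.2387)

1 1.5298 1->0
2 2.5254 0->3
final: 3 0.2387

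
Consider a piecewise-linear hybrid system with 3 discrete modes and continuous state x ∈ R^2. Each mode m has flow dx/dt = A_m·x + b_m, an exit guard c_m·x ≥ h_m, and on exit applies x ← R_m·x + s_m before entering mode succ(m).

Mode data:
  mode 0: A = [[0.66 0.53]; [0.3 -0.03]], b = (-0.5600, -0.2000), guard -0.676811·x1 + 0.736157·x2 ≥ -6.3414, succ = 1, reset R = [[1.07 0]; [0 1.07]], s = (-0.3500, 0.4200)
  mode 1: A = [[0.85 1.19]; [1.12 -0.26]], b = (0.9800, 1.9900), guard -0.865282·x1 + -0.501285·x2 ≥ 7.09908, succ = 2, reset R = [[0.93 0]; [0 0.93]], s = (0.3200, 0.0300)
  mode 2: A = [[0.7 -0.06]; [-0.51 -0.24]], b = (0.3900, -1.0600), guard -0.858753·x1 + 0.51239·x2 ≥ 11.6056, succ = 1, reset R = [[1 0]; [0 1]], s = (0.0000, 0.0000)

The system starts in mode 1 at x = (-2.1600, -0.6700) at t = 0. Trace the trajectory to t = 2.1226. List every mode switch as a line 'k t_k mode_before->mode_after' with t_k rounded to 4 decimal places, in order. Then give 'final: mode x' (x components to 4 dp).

1 1.1402 1->2
final: 2 -10.8358 0.6280

Mode 1: guard c·x = 7.0991 hit at Δt = 1.1402 (t = 1.1402), x⁻ = (-6.5601, -2.8382) → reset → x⁺ = (-5.7809, -2.6096), jump to mode 2
Mode 2: flow for 0.9824 to horizon, guard not reached → x = (-10.8358, 0.6280)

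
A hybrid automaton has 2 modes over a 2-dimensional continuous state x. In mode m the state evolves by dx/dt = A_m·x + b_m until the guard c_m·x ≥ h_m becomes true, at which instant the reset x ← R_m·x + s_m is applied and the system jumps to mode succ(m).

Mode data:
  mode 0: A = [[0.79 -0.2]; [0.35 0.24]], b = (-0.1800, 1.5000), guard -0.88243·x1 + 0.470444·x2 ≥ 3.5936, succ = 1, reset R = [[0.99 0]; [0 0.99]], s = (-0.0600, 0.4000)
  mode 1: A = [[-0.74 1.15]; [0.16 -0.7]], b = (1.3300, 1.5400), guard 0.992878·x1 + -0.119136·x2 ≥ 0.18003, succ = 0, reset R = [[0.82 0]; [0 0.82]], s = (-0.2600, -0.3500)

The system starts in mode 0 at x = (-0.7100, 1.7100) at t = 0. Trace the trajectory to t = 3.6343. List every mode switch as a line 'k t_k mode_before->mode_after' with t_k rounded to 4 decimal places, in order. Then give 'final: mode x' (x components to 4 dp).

1 0.9269 0->1
2 1.4450 1->0
3 2.7347 0->1
4 3.0300 1->0
final: 0 -0.2230 5.1450

Mode 0: guard c·x = 3.5936 hit at Δt = 0.9269 (t = 0.9269), x⁻ = (-2.3722, 3.1891) → reset → x⁺ = (-2.4085, 3.5572), jump to mode 1
Mode 1: guard c·x = 0.1800 hit at Δt = 0.5181 (t = 1.4450), x⁻ = (0.5526, 3.0941) → reset → x⁺ = (0.1931, 2.1872), jump to mode 0
Mode 0: guard c·x = 3.5936 hit at Δt = 1.2897 (t = 2.7347), x⁻ = (-1.3762, 5.0574) → reset → x⁺ = (-1.4224, 5.4068), jump to mode 1
Mode 1: guard c·x = 0.1800 hit at Δt = 0.2953 (t = 3.0300), x⁻ = (0.7570, 4.7977) → reset → x⁺ = (0.3607, 3.5841), jump to mode 0
Mode 0: flow for 0.6043 to horizon, guard not reached → x = (-0.2230, 5.1450)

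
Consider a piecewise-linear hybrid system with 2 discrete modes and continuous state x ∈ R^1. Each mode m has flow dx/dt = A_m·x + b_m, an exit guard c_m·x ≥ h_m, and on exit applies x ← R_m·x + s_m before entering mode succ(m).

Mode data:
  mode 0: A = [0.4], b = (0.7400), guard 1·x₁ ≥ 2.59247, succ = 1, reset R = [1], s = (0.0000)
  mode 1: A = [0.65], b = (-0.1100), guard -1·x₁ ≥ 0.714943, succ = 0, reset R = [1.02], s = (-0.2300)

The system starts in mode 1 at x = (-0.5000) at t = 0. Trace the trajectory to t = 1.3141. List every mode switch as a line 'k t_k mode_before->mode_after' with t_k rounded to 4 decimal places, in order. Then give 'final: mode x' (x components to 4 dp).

1 0.4285 1->0
final: 0 -0.5806

Mode 1: guard c·x = 0.7149 hit at Δt = 0.4285 (t = 0.4285), x⁻ = (-0.7149) → reset → x⁺ = (-0.9592), jump to mode 0
Mode 0: flow for 0.8856 to horizon, guard not reached → x = (-0.5806)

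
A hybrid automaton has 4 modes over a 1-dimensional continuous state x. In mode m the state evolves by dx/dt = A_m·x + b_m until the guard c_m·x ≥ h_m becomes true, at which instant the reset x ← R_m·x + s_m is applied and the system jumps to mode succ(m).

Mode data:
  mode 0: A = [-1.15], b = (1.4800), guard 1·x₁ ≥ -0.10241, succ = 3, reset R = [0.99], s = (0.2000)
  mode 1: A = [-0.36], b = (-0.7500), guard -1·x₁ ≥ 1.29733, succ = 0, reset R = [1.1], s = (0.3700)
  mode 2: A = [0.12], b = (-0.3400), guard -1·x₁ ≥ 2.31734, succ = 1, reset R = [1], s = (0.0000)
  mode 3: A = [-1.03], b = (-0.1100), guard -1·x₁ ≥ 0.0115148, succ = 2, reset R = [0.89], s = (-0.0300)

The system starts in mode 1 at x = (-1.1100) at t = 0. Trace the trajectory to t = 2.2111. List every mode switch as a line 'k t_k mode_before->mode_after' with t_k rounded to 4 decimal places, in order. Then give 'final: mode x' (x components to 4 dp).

Mode 1: guard c·x = 1.2973 hit at Δt = 0.5938 (t = 0.5938), x⁻ = (-1.2973) → reset → x⁺ = (-1.0571), jump to mode 0
Mode 0: guard c·x = -0.1024 hit at Δt = 0.4548 (t = 1.0486), x⁻ = (-0.1024) → reset → x⁺ = (0.0986), jump to mode 3
Mode 3: guard c·x = 0.0115 hit at Δt = 0.7458 (t = 1.7944), x⁻ = (-0.0115) → reset → x⁺ = (-0.0402), jump to mode 2
Mode 2: flow for 0.4167 to horizon, guard not reached → x = (-0.1876)

1 0.5938 1->0
2 1.0486 0->3
3 1.7944 3->2
final: 2 -0.1876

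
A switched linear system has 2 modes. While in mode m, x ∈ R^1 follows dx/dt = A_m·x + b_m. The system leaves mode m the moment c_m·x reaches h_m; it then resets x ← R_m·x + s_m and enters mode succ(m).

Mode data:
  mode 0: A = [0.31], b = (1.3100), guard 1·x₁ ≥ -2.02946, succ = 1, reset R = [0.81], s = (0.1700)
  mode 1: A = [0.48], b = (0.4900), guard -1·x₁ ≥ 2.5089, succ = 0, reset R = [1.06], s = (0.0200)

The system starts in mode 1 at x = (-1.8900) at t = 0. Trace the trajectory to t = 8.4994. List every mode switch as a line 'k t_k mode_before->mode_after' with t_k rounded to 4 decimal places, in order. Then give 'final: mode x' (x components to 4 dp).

Mode 1: guard c·x = 2.5089 hit at Δt = 1.1202 (t = 1.1202), x⁻ = (-2.5089) → reset → x⁺ = (-2.6394), jump to mode 0
Mode 0: guard c·x = -2.0295 hit at Δt = 1.0495 (t = 2.1697), x⁻ = (-2.0295) → reset → x⁺ = (-1.4739), jump to mode 1
Mode 1: guard c·x = 2.5089 hit at Δt = 2.4777 (t = 4.6474), x⁻ = (-2.5089) → reset → x⁺ = (-2.6394), jump to mode 0
Mode 0: guard c·x = -2.0295 hit at Δt = 1.0495 (t = 5.6969), x⁻ = (-2.0295) → reset → x⁺ = (-1.4739), jump to mode 1
Mode 1: guard c·x = 2.5089 hit at Δt = 2.4777 (t = 8.1745), x⁻ = (-2.5089) → reset → x⁺ = (-2.6394), jump to mode 0
Mode 0: flow for 0.3249 to horizon, guard not reached → x = (-2.4713)

1 1.1202 1->0
2 2.1697 0->1
3 4.6474 1->0
4 5.6969 0->1
5 8.1745 1->0
final: 0 -2.4713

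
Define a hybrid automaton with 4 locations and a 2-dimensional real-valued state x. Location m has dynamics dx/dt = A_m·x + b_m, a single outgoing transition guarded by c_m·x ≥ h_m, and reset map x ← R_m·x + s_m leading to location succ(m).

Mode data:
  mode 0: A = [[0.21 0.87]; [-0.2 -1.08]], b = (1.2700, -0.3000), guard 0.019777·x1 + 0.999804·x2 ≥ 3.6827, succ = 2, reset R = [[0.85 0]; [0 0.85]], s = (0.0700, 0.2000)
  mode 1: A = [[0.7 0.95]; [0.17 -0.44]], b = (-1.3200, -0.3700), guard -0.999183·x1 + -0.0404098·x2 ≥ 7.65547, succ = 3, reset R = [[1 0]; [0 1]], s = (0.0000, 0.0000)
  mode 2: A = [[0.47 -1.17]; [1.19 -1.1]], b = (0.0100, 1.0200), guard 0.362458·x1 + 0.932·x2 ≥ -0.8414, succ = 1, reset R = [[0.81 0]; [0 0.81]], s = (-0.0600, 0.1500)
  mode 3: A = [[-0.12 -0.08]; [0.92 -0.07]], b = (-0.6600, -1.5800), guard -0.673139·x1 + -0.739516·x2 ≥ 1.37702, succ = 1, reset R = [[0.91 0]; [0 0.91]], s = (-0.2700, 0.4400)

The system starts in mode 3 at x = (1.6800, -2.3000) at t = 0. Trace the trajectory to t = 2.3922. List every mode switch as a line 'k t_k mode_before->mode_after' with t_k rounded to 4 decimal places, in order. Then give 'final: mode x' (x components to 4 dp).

Mode 3: guard c·x = 1.3770 hit at Δt = 1.3276 (t = 1.3276), x⁻ = (0.8577, -2.6428) → reset → x⁺ = (0.5105, -1.9650), jump to mode 1
Mode 1: flow for 1.0646 to horizon, guard not reached → x = (-3.7265, -1.7655)

1 1.3276 3->1
final: 1 -3.7265 -1.7655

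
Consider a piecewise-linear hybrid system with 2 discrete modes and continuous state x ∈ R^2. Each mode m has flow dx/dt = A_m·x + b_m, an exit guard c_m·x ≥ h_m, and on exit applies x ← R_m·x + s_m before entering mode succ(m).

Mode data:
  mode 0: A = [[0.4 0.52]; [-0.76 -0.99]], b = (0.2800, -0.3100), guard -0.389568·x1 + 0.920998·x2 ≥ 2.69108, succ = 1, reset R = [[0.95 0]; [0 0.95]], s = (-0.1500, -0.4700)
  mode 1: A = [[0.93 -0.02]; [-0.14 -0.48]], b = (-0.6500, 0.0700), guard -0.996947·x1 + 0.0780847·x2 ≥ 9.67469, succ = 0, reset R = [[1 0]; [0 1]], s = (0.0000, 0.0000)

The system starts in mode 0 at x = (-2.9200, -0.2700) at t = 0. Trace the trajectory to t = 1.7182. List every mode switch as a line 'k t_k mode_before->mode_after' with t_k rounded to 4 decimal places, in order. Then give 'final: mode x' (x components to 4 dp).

1 1.0306 0->1
final: 1 -7.5265 1.0893

Mode 0: guard c·x = 2.6911 hit at Δt = 1.0306 (t = 1.0306), x⁻ = (-3.6644, 1.3719) → reset → x⁺ = (-3.6312, 0.8333), jump to mode 1
Mode 1: flow for 0.6876 to horizon, guard not reached → x = (-7.5265, 1.0893)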